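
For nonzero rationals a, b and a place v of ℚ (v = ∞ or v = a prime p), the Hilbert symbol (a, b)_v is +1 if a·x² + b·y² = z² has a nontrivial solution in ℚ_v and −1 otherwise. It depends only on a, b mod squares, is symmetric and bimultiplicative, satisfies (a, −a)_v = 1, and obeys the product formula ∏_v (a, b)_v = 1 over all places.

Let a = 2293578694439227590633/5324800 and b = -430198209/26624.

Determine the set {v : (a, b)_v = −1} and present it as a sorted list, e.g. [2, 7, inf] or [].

[2, 13, 19, 29]

(a, b) ≡ (221, -1704794) mod (ℚ^×)²; places V = {2, 3, 5, 7, 13, 17, 19, 29, ∞}.
(a,b)_7: α=2, u≡1; β=1, v≡4 (mod 7); (1|7)=+1, (4|7)=+1; sign (−1)^0·+1^1·+1^2 = +1.
(a,b)_19: α=2, u≡13; β=1, v≡16 (mod 19); (13|19)=-1, (16|19)=+1; sign (−1)^0·-1^1·+1^2 = -1.
(a,b)_29: α=2, u≡15; β=1, v≡18 (mod 29); (15|29)=-1, (18|29)=-1; sign (−1)^0·-1^1·-1^2 = -1.
(a,b)_17: α=3, u≡1; β=1, v≡16 (mod 17); (1|17)=+1, (16|17)=+1; sign (−1)^0·+1^1·+1^3 = +1.
(a,b)_3: α=22, u≡2; β=8, v≡1 (mod 3); (2|3)=-1, (1|3)=+1; sign (−1)^0·-1^8·+1^22 = +1.
(a,b)_2: α=-14, β=-11; u≡5, v≡3 (mod 8); ε(u)ε(v)=0·1, αω(v)=-14·1, βω(u)=-11·1; sum ≡ 1  ⇒  -1.
(a,b)_∞: sgn(221)=+, sgn(-1704794)=−, so +1.
(a,b)_5: α=-2, u≡4; β=0, v≡4 (mod 5); (4|5)=+1, (4|5)=+1; sign (−1)^0·+1^0·+1^-2 = +1.
(a,b)_13: α=-1, u≡12; β=-1, v≡2 (mod 13); (12|13)=+1, (2|13)=-1; sign (−1)^0·+1^-1·-1^-1 = -1.
(221, -1704794 / ℚ) ramifies at {2, 13, 19, 29}: a division algebra.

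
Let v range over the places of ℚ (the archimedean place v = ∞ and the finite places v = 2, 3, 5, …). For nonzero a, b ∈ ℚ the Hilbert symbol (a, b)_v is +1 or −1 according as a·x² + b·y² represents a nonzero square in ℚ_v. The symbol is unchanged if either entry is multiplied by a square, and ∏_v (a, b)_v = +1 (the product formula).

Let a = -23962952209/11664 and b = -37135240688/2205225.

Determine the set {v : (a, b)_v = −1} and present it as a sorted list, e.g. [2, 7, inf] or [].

[47, inf]

(a, b) ≡ (-1354681, -81263) mod (ℚ^×)²; places V = {2, 3, 5, 7, 11, 13, 19, 37, 41, 47, ∞}.
(a,b)_5: α=0, u≡4; β=-2, v≡3 (mod 5); (4|5)=+1, (3|5)=-1; sign (−1)^0·+1^-2·-1^0 = +1.
(a,b)_13: α=0, u≡4; β=5, v≡5 (mod 13); (4|13)=+1, (5|13)=-1; sign (−1)^0·+1^5·-1^0 = +1.
(a,b)_41: α=1, u≡25; β=0, v≡31 (mod 41); (25|41)=+1, (31|41)=+1; sign (−1)^0·+1^0·+1^1 = +1.
(a,b)_47: α=1, u≡45; β=1, v≡19 (mod 47); (45|47)=-1, (19|47)=-1; sign (−1)^1·-1^1·-1^1 = -1.
(a,b)_37: α=1, u≡18; β=0, v≡30 (mod 37); (18|37)=-1, (30|37)=+1; sign (−1)^0·-1^0·+1^1 = +1.
(a,b)_19: α=3, u≡13; β=1, v≡9 (mod 19); (13|19)=-1, (9|19)=+1; sign (−1)^1·-1^1·+1^3 = +1.
(a,b)_2: α=-4, β=4; u≡7, v≡1 (mod 8); ε(u)ε(v)=1·0, αω(v)=-4·0, βω(u)=4·0; sum ≡ 0  ⇒  +1.
(a,b)_7: α=2, u≡2; β=1, v≡1 (mod 7); (2|7)=+1, (1|7)=+1; sign (−1)^0·+1^1·+1^2 = +1.
(a,b)_11: α=0, u≡6; β=-2, v≡9 (mod 11); (6|11)=-1, (9|11)=+1; sign (−1)^0·-1^-2·+1^0 = +1.
(a,b)_3: α=-6, u≡2; β=-6, v≡1 (mod 3); (2|3)=-1, (1|3)=+1; sign (−1)^0·-1^-6·+1^-6 = +1.
(a,b)_∞: sgn(-1354681)=−, sgn(-81263)=−, so -1.
(-1354681, -81263 / ℚ) ramifies at {47, ∞}: a division algebra.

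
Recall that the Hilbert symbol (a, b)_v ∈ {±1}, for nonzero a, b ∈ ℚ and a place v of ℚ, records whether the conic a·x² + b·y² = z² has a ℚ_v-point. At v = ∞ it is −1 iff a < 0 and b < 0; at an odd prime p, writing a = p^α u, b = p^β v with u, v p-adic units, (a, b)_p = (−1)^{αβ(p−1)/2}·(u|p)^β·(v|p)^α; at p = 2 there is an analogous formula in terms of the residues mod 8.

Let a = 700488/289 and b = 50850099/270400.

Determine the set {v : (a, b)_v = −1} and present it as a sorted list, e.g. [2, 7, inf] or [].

[2, 23]

(a, b) ≡ (2162, 1739) mod (ℚ^×)²; places V = {2, 3, 5, 13, 17, 19, 23, 37, 47, ∞}.
(a,b)_5: α=0, u≡2; β=-2, v≡4 (mod 5); (2|5)=-1, (4|5)=+1; sign (−1)^0·-1^-2·+1^0 = +1.
(a,b)_2: α=3, β=-6; u≡1, v≡3 (mod 8); ε(u)ε(v)=0·1, αω(v)=3·1, βω(u)=-6·0; sum ≡ 1  ⇒  -1.
(a,b)_∞: sgn(2162)=+, sgn(1739)=+, so +1.
(a,b)_17: α=-2, u≡3; β=0, v≡6 (mod 17); (3|17)=-1, (6|17)=-1; sign (−1)^0·-1^0·-1^-2 = +1.
(a,b)_3: α=4, u≡2; β=4, v≡2 (mod 3); (2|3)=-1, (2|3)=-1; sign (−1)^0·-1^4·-1^4 = +1.
(a,b)_47: α=1, u≡41; β=1, v≡34 (mod 47); (41|47)=-1, (34|47)=+1; sign (−1)^1·-1^1·+1^1 = +1.
(a,b)_13: α=0, u≡3; β=-2, v≡1 (mod 13); (3|13)=+1, (1|13)=+1; sign (−1)^0·+1^-2·+1^0 = +1.
(a,b)_19: α=0, u≡18; β=2, v≡8 (mod 19); (18|19)=-1, (8|19)=-1; sign (−1)^0·-1^2·-1^0 = +1.
(a,b)_23: α=1, u≡18; β=0, v≡17 (mod 23); (18|23)=+1, (17|23)=-1; sign (−1)^0·+1^0·-1^1 = -1.
(a,b)_37: α=0, u≡10; β=1, v≡9 (mod 37); (10|37)=+1, (9|37)=+1; sign (−1)^0·+1^1·+1^0 = +1.
Ram(2162, 1739) = {2, 23}; no ℚ_2-point on the conic.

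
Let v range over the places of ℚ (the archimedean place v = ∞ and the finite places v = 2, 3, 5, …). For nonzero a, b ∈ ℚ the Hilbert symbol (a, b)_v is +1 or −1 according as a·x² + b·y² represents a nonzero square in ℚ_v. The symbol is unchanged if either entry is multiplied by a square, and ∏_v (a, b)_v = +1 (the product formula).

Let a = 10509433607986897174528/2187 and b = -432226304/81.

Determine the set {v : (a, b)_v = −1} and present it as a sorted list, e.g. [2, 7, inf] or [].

[2, 23]

(a, b) ≡ (111, -26381) mod (ℚ^×)²; places V = {2, 3, 7, 23, 31, 37, ∞}.
(a,b)_31: α=4, u≡7; β=1, v≡29 (mod 31); (7|31)=+1, (29|31)=-1; sign (−1)^0·+1^1·-1^4 = +1.
(a,b)_3: α=-7, u≡1; β=-4, v≡1 (mod 3); (1|3)=+1, (1|3)=+1; sign (−1)^0·+1^-4·+1^-7 = +1.
(a,b)_∞: sgn(111)=+, sgn(-26381)=−, so +1.
(a,b)_2: α=14, β=14; u≡7, v≡3 (mod 8); ε(u)ε(v)=1·1, αω(v)=14·1, βω(u)=14·0; sum ≡ 1  ⇒  -1.
(a,b)_7: α=2, u≡6; β=0, v≡2 (mod 7); (6|7)=-1, (2|7)=+1; sign (−1)^0·-1^0·+1^2 = +1.
(a,b)_23: α=4, u≡7; β=1, v≡2 (mod 23); (7|23)=-1, (2|23)=+1; sign (−1)^0·-1^1·+1^4 = -1.
(a,b)_37: α=3, u≡12; β=1, v≡10 (mod 37); (12|37)=+1, (10|37)=+1; sign (−1)^0·+1^1·+1^3 = +1.
|Ram(111, -26381)| = 2, even; anisotropic at {2, 23}.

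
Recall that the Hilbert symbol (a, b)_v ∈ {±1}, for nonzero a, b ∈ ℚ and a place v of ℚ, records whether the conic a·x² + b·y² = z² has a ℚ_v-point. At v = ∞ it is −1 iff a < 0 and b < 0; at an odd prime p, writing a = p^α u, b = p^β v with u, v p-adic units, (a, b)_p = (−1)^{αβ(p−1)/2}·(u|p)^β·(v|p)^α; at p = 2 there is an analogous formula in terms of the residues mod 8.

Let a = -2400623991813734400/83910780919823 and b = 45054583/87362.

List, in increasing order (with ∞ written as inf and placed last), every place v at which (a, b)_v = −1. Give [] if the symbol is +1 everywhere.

Mod squares: a ≡ -16422, b ≡ 14. Check v ∈ {∞, 2, 3, 5, 7, 11, 13, 17, 19, 23, 37, 43, 59}.
v=∞: -16422 < 0 and 14 > 0  ⇒  (a,b)_∞ = +1.
v=37: a=37^-2·(≡19), b=37^0·(≡18) mod 37; (19|37)=-1, (18|37)=-1; (−1)^{-2·0·18}·(-1)^0·(-1)^-2 = +1.
v=11: a=11^-2·(≡4), b=11^-2·(≡5) mod 11; (4|11)=+1, (5|11)=+1; (−1)^{-2·-2·5}·(+1)^-2·(+1)^-2 = +1.
v=19: a=19^-4·(≡15), b=19^-2·(≡12) mod 19; (15|19)=-1, (12|19)=-1; (−1)^{-4·-2·9}·(-1)^-2·(-1)^-4 = +1.
v=5: a=5^2·(≡3), b=5^0·(≡4) mod 5; (3|5)=-1, (4|5)=+1; (−1)^{2·0·2}·(-1)^0·(+1)^2 = +1.
v=7: a=7^5·(≡5), b=7^1·(≡1) mod 7; (5|7)=-1, (1|7)=+1; (−1)^{5·1·3}·(-1)^1·(+1)^5 = +1.
v=3: a=3^1·(≡1), b=3^0·(≡2) mod 3; (1|3)=+1, (2|3)=-1; (−1)^{1·0·1}·(+1)^0·(-1)^1 = -1.
v=23: a=23^-1·(≡22), b=23^0·(≡17) mod 23; (22|23)=-1, (17|23)=-1; (−1)^{-1·0·11}·(-1)^0·(-1)^-1 = -1.
v=2: v_2(a)=15, v_2(b)=-1; units ≡ 5, 7 (mod 8); ε·ε+αω+βω = 0·1+15·0+-1·1 ≡ 1  ⇒  (a,b)_2 = -1.
v=43: a=43^4·(≡24), b=43^2·(≡1) mod 43; (24|43)=+1, (1|43)=+1; (−1)^{4·2·21}·(+1)^2·(+1)^4 = +1.
v=59: a=59^0·(≡40), b=59^2·(≡23) mod 59; (40|59)=-1, (23|59)=-1; (−1)^{0·2·29}·(-1)^2·(-1)^0 = +1.
v=17: a=17^1·(≡5), b=17^0·(≡7) mod 17; (5|17)=-1, (7|17)=-1; (−1)^{1·0·8}·(-1)^0·(-1)^1 = -1.
v=13: a=13^-2·(≡4), b=13^0·(≡1) mod 13; (4|13)=+1, (1|13)=+1; (−1)^{-2·0·6}·(+1)^0·(+1)^-2 = +1.
Ram(-16422, 14) = {2, 3, 17, 23}; no ℚ_2-point on the conic.

[2, 3, 17, 23]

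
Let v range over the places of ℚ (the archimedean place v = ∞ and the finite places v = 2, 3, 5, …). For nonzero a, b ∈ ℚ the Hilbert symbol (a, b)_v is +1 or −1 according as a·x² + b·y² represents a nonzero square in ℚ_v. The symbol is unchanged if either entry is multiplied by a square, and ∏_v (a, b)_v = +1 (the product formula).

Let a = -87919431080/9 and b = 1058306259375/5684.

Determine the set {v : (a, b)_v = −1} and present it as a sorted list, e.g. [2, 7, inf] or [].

[5, 17]

(a, b) ≡ (-130058330, 2097715) mod (ℚ^×)²; places V = {2, 3, 5, 7, 13, 17, 23, 29, 31, 37, ∞}.
(a,b)_37: α=1, u≡11; β=1, v≡10 (mod 37); (11|37)=+1, (10|37)=+1; sign (−1)^0·+1^1·+1^1 = +1.
(a,b)_3: α=-2, u≡1; β=4, v≡1 (mod 3); (1|3)=+1, (1|3)=+1; sign (−1)^0·+1^4·+1^-2 = +1.
(a,b)_2: α=3, β=-2; u≡3, v≡3 (mod 8); ε(u)ε(v)=1·1, αω(v)=3·1, βω(u)=-2·1; sum ≡ 0  ⇒  +1.
(a,b)_23: α=1, u≡1; β=1, v≡17 (mod 23); (1|23)=+1, (17|23)=-1; sign (−1)^1·+1^1·-1^1 = +1.
(a,b)_7: α=0, u≡1; β=-2, v≡2 (mod 7); (1|7)=+1, (2|7)=+1; sign (−1)^0·+1^-2·+1^0 = +1.
(a,b)_29: α=1, u≡22; β=-1, v≡5 (mod 29); (22|29)=+1, (5|29)=+1; sign (−1)^0·+1^-1·+1^1 = +1.
(a,b)_5: α=1, u≡1; β=5, v≡2 (mod 5); (1|5)=+1, (2|5)=-1; sign (−1)^0·+1^5·-1^1 = -1.
(a,b)_17: α=1, u≡10; β=3, v≡2 (mod 17); (10|17)=-1, (2|17)=+1; sign (−1)^0·-1^3·+1^1 = -1.
(a,b)_∞: sgn(-130058330)=−, sgn(2097715)=+, so +1.
(a,b)_31: α=1, u≡30; β=0, v≡19 (mod 31); (30|31)=-1, (19|31)=+1; sign (−1)^0·-1^0·+1^1 = +1.
(a,b)_13: α=2, u≡12; β=0, v≡9 (mod 13); (12|13)=+1, (9|13)=+1; sign (−1)^0·+1^0·+1^2 = +1.
(-130058330, 2097715 / ℚ) ramifies at {5, 17}: a division algebra.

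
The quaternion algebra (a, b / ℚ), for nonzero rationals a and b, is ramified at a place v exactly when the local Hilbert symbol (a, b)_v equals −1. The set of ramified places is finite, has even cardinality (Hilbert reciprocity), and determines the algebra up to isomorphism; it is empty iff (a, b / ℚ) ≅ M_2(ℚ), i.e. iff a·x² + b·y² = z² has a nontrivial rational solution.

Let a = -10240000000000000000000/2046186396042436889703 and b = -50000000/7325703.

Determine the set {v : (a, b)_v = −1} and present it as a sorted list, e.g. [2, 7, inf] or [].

[2, inf]

Mod squares: a ≡ -70, b ≡ -14. Check v ∈ {∞, 2, 3, 5, 7, 11, 17, 31}.
v=11: a=11^-4·(≡10), b=11^-2·(≡6) mod 11; (10|11)=-1, (6|11)=-1; (−1)^{-4·-2·5}·(-1)^-2·(-1)^-4 = +1.
v=3: a=3^-4·(≡2), b=3^-2·(≡1) mod 3; (2|3)=-1, (1|3)=+1; (−1)^{-4·-2·1}·(-1)^-2·(+1)^-4 = +1.
v=5: a=5^19·(≡1), b=5^8·(≡4) mod 5; (1|5)=+1, (4|5)=+1; (−1)^{19·8·2}·(+1)^8·(+1)^19 = +1.
v=2: v_2(a)=29, v_2(b)=7; units ≡ 5, 1 (mod 8); ε·ε+αω+βω = 0·0+29·0+7·1 ≡ 1  ⇒  (a,b)_2 = -1.
v=17: a=17^-2·(≡8), b=17^0·(≡5) mod 17; (8|17)=+1, (5|17)=-1; (−1)^{-2·0·8}·(+1)^0·(-1)^-2 = +1.
v=31: a=31^-8·(≡11), b=31^-2·(≡23) mod 31; (11|31)=-1, (23|31)=-1; (−1)^{-8·-2·15}·(-1)^-2·(-1)^-8 = +1.
v=∞: -70 < 0 and -14 < 0  ⇒  (a,b)_∞ = -1.
v=7: a=7^-1·(≡1), b=7^-1·(≡6) mod 7; (1|7)=+1, (6|7)=-1; (−1)^{-1·-1·3}·(+1)^-1·(-1)^-1 = +1.
(-70, -14 / ℚ) ramifies at {2, ∞}: a division algebra.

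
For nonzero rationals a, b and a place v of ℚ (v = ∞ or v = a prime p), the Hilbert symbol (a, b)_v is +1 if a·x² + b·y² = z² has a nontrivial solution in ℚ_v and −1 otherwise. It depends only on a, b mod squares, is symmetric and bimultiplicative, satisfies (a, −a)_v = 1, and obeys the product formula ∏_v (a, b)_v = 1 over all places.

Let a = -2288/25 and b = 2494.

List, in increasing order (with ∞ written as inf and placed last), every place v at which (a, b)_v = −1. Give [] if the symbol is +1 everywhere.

[11, 13, 29, 43]

(a, b) ≡ (-143, 2494) mod (ℚ^×)²; places V = {2, 5, 11, 13, 29, 43, ∞}.
(a,b)_43: α=0, u≡22; β=1, v≡15 (mod 43); (22|43)=-1, (15|43)=+1; sign (−1)^0·-1^1·+1^0 = -1.
(a,b)_2: α=4, β=1; u≡1, v≡7 (mod 8); ε(u)ε(v)=0·1, αω(v)=4·0, βω(u)=1·0; sum ≡ 0  ⇒  +1.
(a,b)_5: α=-2, u≡2; β=0, v≡4 (mod 5); (2|5)=-1, (4|5)=+1; sign (−1)^0·-1^0·+1^-2 = +1.
(a,b)_11: α=1, u≡4; β=0, v≡8 (mod 11); (4|11)=+1, (8|11)=-1; sign (−1)^0·+1^0·-1^1 = -1.
(a,b)_∞: sgn(-143)=−, sgn(2494)=+, so +1.
(a,b)_29: α=0, u≡21; β=1, v≡28 (mod 29); (21|29)=-1, (28|29)=+1; sign (−1)^0·-1^1·+1^0 = -1.
(a,b)_13: α=1, u≡7; β=0, v≡11 (mod 13); (7|13)=-1, (11|13)=-1; sign (−1)^0·-1^0·-1^1 = -1.
Ram(-143, 2494) = {11, 13, 29, 43}; no ℚ_11-point on the conic.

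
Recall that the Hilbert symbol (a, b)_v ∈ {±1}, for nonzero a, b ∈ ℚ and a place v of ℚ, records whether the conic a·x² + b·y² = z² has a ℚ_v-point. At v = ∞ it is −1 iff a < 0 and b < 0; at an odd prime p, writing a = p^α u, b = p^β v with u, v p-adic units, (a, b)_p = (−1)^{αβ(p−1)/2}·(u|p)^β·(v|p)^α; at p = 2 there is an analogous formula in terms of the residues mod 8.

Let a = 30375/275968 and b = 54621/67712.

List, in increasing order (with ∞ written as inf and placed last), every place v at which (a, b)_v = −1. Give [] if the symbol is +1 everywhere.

Mod squares: a ≡ 330, b ≡ 42. Check v ∈ {∞, 2, 3, 5, 7, 11, 17, 23}.
v=23: a=23^0·(≡6), b=23^-2·(≡5) mod 23; (6|23)=+1, (5|23)=-1; (−1)^{0·-2·11}·(+1)^-2·(-1)^0 = +1.
v=2: v_2(a)=-9, v_2(b)=-7; units ≡ 5, 5 (mod 8); ε·ε+αω+βω = 0·0+-9·1+-7·1 ≡ 0  ⇒  (a,b)_2 = +1.
v=7: a=7^-2·(≡4), b=7^1·(≡5) mod 7; (4|7)=+1, (5|7)=-1; (−1)^{-2·1·3}·(+1)^1·(-1)^-2 = +1.
v=11: a=11^-1·(≡6), b=11^0·(≡4) mod 11; (6|11)=-1, (4|11)=+1; (−1)^{-1·0·5}·(-1)^0·(+1)^-1 = +1.
v=17: a=17^0·(≡14), b=17^2·(≡2) mod 17; (14|17)=-1, (2|17)=+1; (−1)^{0·2·8}·(-1)^2·(+1)^0 = +1.
v=∞: 330 > 0 and 42 > 0  ⇒  (a,b)_∞ = +1.
v=5: a=5^3·(≡1), b=5^0·(≡3) mod 5; (1|5)=+1, (3|5)=-1; (−1)^{3·0·2}·(+1)^0·(-1)^3 = -1.
v=3: a=3^5·(≡2), b=3^3·(≡2) mod 3; (2|3)=-1, (2|3)=-1; (−1)^{5·3·1}·(-1)^3·(-1)^5 = -1.
(330, 42 / ℚ) ramifies at {3, 5}: a division algebra.

[3, 5]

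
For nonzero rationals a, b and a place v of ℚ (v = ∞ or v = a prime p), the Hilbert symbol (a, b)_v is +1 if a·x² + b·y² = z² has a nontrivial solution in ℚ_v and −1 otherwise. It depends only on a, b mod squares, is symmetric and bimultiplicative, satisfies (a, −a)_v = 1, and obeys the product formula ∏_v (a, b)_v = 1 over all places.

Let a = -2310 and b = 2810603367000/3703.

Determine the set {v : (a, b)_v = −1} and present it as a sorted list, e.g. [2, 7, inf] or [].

[3, 11, 19, 43]

Mod squares: a ≡ -2310, b ≡ 2230410. Check v ∈ {∞, 2, 3, 5, 7, 11, 13, 19, 23, 43}.
v=11: a=11^1·(≡10), b=11^2·(≡8) mod 11; (10|11)=-1, (8|11)=-1; (−1)^{1·2·5}·(-1)^2·(-1)^1 = -1.
v=43: a=43^0·(≡12), b=43^1·(≡8) mod 43; (12|43)=-1, (8|43)=-1; (−1)^{0·1·21}·(-1)^1·(-1)^0 = -1.
v=2: v_2(a)=1, v_2(b)=3; units ≡ 5, 5 (mod 8); ε·ε+αω+βω = 0·0+1·1+3·1 ≡ 0  ⇒  (a,b)_2 = +1.
v=13: a=13^0·(≡4), b=13^1·(≡1) mod 13; (4|13)=+1, (1|13)=+1; (−1)^{0·1·6}·(+1)^1·(+1)^0 = +1.
v=5: a=5^1·(≡3), b=5^3·(≡2) mod 5; (3|5)=-1, (2|5)=-1; (−1)^{1·3·2}·(-1)^3·(-1)^1 = +1.
v=19: a=19^0·(≡8), b=19^1·(≡12) mod 19; (8|19)=-1, (12|19)=-1; (−1)^{0·1·9}·(-1)^1·(-1)^0 = -1.
v=7: a=7^1·(≡6), b=7^-1·(≡4) mod 7; (6|7)=-1, (4|7)=+1; (−1)^{1·-1·3}·(-1)^-1·(+1)^1 = +1.
v=23: a=23^0·(≡13), b=23^-2·(≡1) mod 23; (13|23)=+1, (1|23)=+1; (−1)^{0·-2·11}·(+1)^-2·(+1)^0 = +1.
v=∞: -2310 < 0 and 2230410 > 0  ⇒  (a,b)_∞ = +1.
v=3: a=3^1·(≡1), b=3^7·(≡1) mod 3; (1|3)=+1, (1|3)=+1; (−1)^{1·7·1}·(+1)^7·(+1)^1 = -1.
Ram(-2310, 2230410) = {3, 11, 19, 43}; no ℚ_3-point on the conic.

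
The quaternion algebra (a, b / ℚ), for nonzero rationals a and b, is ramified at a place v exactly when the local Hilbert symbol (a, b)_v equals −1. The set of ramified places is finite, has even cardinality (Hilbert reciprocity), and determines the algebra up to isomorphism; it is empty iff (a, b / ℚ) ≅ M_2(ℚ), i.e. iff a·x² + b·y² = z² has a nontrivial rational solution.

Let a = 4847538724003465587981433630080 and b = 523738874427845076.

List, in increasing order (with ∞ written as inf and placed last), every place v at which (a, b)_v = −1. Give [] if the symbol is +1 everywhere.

(a, b) ≡ (2470, 4389) mod (ℚ^×)²; places V = {2, 3, 5, 7, 11, 13, 19, ∞}.
(a,b)_13: α=5, u≡7; β=4, v≡6 (mod 13); (7|13)=-1, (6|13)=-1; sign (−1)^0·-1^4·-1^5 = -1.
(a,b)_11: α=4, u≡10; β=1, v≡5 (mod 11); (10|11)=-1, (5|11)=+1; sign (−1)^0·-1^1·+1^4 = -1.
(a,b)_∞: sgn(2470)=+, sgn(4389)=+, so +1.
(a,b)_7: α=6, u≡5; β=3, v≡4 (mod 7); (5|7)=-1, (4|7)=+1; sign (−1)^0·-1^3·+1^6 = -1.
(a,b)_2: α=7, β=2; u≡3, v≡5 (mod 8); ε(u)ε(v)=1·0, αω(v)=7·1, βω(u)=2·1; sum ≡ 1  ⇒  -1.
(a,b)_19: α=5, u≡9; β=3, v≡12 (mod 19); (9|19)=+1, (12|19)=-1; sign (−1)^1·+1^3·-1^5 = +1.
(a,b)_3: α=14, u≡1; β=11, v≡2 (mod 3); (1|3)=+1, (2|3)=-1; sign (−1)^0·+1^11·-1^14 = +1.
(a,b)_5: α=1, u≡1; β=0, v≡1 (mod 5); (1|5)=+1, (1|5)=+1; sign (−1)^0·+1^0·+1^1 = +1.
(2470, 4389 / ℚ) ramifies at {2, 7, 11, 13}: a division algebra.

[2, 7, 11, 13]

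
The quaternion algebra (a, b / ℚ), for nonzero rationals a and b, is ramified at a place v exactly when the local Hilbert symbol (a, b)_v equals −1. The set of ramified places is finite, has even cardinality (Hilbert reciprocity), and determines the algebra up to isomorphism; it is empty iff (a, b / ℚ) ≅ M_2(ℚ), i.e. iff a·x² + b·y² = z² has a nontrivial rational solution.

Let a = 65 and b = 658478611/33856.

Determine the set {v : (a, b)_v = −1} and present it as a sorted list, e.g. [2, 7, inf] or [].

Mod squares: a ≡ 65, b ≡ 19. Check v ∈ {∞, 2, 5, 7, 13, 19, 23, 29}.
v=13: a=13^1·(≡5), b=13^0·(≡6) mod 13; (5|13)=-1, (6|13)=-1; (−1)^{1·0·6}·(-1)^0·(-1)^1 = -1.
v=2: v_2(a)=0, v_2(b)=-6; units ≡ 1, 3 (mod 8); ε·ε+αω+βω = 0·1+0·1+-6·0 ≡ 0  ⇒  (a,b)_2 = +1.
v=5: a=5^1·(≡3), b=5^0·(≡1) mod 5; (3|5)=-1, (1|5)=+1; (−1)^{1·0·2}·(-1)^0·(+1)^1 = +1.
v=7: a=7^0·(≡2), b=7^2·(≡3) mod 7; (2|7)=+1, (3|7)=-1; (−1)^{0·2·3}·(+1)^2·(-1)^0 = +1.
v=19: a=19^0·(≡8), b=19^1·(≡5) mod 19; (8|19)=-1, (5|19)=+1; (−1)^{0·1·9}·(-1)^1·(+1)^0 = -1.
v=29: a=29^0·(≡7), b=29^4·(≡27) mod 29; (7|29)=+1, (27|29)=-1; (−1)^{0·4·14}·(+1)^4·(-1)^0 = +1.
v=∞: 65 > 0 and 19 > 0  ⇒  (a,b)_∞ = +1.
v=23: a=23^0·(≡19), b=23^-2·(≡10) mod 23; (19|23)=-1, (10|23)=-1; (−1)^{0·-2·11}·(-1)^-2·(-1)^0 = +1.
(65, 19 / ℚ) ramifies at {13, 19}: a division algebra.

[13, 19]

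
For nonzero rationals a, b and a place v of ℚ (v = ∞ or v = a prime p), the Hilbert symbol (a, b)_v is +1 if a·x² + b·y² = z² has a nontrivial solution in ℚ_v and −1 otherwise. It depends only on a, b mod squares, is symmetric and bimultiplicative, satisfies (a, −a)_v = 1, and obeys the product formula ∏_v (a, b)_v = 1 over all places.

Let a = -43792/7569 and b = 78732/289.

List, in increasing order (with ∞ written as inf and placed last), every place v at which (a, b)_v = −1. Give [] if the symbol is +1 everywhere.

[2, 3, 7, 17]

Mod squares: a ≡ -2737, b ≡ 3. Check v ∈ {∞, 2, 3, 7, 17, 23, 29}.
v=3: a=3^-2·(≡2), b=3^9·(≡1) mod 3; (2|3)=-1, (1|3)=+1; (−1)^{-2·9·1}·(-1)^9·(+1)^-2 = -1.
v=∞: -2737 < 0 and 3 > 0  ⇒  (a,b)_∞ = +1.
v=2: v_2(a)=4, v_2(b)=2; units ≡ 7, 3 (mod 8); ε·ε+αω+βω = 1·1+4·1+2·0 ≡ 1  ⇒  (a,b)_2 = -1.
v=29: a=29^-2·(≡3), b=29^0·(≡3) mod 29; (3|29)=-1, (3|29)=-1; (−1)^{-2·0·14}·(-1)^0·(-1)^-2 = +1.
v=23: a=23^1·(≡14), b=23^0·(≡2) mod 23; (14|23)=-1, (2|23)=+1; (−1)^{1·0·11}·(-1)^0·(+1)^1 = +1.
v=17: a=17^1·(≡2), b=17^-2·(≡5) mod 17; (2|17)=+1, (5|17)=-1; (−1)^{1·-2·8}·(+1)^-2·(-1)^1 = -1.
v=7: a=7^1·(≡1), b=7^0·(≡5) mod 7; (1|7)=+1, (5|7)=-1; (−1)^{1·0·3}·(+1)^0·(-1)^1 = -1.
|Ram(-2737, 3)| = 4, even; anisotropic at {2, 3, 7, 17}.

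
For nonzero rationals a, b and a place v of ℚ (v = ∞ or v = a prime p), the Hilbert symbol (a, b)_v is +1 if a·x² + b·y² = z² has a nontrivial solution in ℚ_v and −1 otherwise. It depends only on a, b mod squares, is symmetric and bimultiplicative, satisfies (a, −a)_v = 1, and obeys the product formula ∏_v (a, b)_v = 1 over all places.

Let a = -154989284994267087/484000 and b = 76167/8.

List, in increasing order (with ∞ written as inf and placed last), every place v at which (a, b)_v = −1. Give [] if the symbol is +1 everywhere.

(a, b) ≡ (-84630, 16926) mod (ℚ^×)²; places V = {2, 3, 5, 7, 11, 13, 31, 37, 41, ∞}.
(a,b)_11: α=-2, u≡3; β=0, v≡10 (mod 11); (3|11)=+1, (10|11)=-1; sign (−1)^0·+1^0·-1^-2 = +1.
(a,b)_∞: sgn(-84630)=−, sgn(16926)=+, so +1.
(a,b)_5: α=-3, u≡4; β=0, v≡4 (mod 5); (4|5)=+1, (4|5)=+1; sign (−1)^0·+1^0·+1^-3 = +1.
(a,b)_13: α=3, u≡3; β=1, v≡6 (mod 13); (3|13)=+1, (6|13)=-1; sign (−1)^0·+1^1·-1^3 = -1.
(a,b)_7: α=3, u≡5; β=1, v≡3 (mod 7); (5|7)=-1, (3|7)=-1; sign (−1)^1·-1^1·-1^3 = -1.
(a,b)_41: α=2, u≡13; β=0, v≡14 (mod 41); (13|41)=-1, (14|41)=-1; sign (−1)^0·-1^0·-1^2 = +1.
(a,b)_3: α=1, u≡2; β=3, v≡2 (mod 3); (2|3)=-1, (2|3)=-1; sign (−1)^1·-1^3·-1^1 = -1.
(a,b)_37: α=2, u≡28; β=0, v≡35 (mod 37); (28|37)=+1, (35|37)=-1; sign (−1)^0·+1^0·-1^2 = +1.
(a,b)_31: α=3, u≡30; β=1, v≡1 (mod 31); (30|31)=-1, (1|31)=+1; sign (−1)^1·-1^1·+1^3 = +1.
(a,b)_2: α=-5, β=-3; u≡5, v≡7 (mod 8); ε(u)ε(v)=0·1, αω(v)=-5·0, βω(u)=-3·1; sum ≡ 1  ⇒  -1.
|Ram(-84630, 16926)| = 4, even; anisotropic at {2, 3, 7, 13}.

[2, 3, 7, 13]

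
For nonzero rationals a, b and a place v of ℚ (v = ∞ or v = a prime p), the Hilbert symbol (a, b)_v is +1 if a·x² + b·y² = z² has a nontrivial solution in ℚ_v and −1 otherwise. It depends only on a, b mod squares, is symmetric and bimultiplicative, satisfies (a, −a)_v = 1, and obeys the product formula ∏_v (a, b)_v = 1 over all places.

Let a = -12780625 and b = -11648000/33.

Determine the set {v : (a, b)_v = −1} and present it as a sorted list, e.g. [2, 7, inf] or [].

[3, 7, 11, inf]

(a, b) ≡ (-1, -15015) mod (ℚ^×)²; places V = {2, 3, 5, 7, 11, 13, ∞}.
(a,b)_5: α=4, u≡1; β=3, v≡2 (mod 5); (1|5)=+1, (2|5)=-1; sign (−1)^0·+1^3·-1^4 = +1.
(a,b)_2: α=0, β=10; u≡7, v≡1 (mod 8); ε(u)ε(v)=1·0, αω(v)=0·0, βω(u)=10·0; sum ≡ 0  ⇒  +1.
(a,b)_3: α=0, u≡2; β=-1, v≡2 (mod 3); (2|3)=-1, (2|3)=-1; sign (−1)^0·-1^-1·-1^0 = -1.
(a,b)_∞: sgn(-1)=−, sgn(-15015)=−, so -1.
(a,b)_7: α=0, u≡3; β=1, v≡1 (mod 7); (3|7)=-1, (1|7)=+1; sign (−1)^0·-1^1·+1^0 = -1.
(a,b)_13: α=2, u≡9; β=1, v≡11 (mod 13); (9|13)=+1, (11|13)=-1; sign (−1)^0·+1^1·-1^2 = +1.
(a,b)_11: α=2, u≡8; β=-1, v≡7 (mod 11); (8|11)=-1, (7|11)=-1; sign (−1)^0·-1^-1·-1^2 = -1.
|Ram(-1, -15015)| = 4, even; anisotropic at {3, 7, 11, ∞}.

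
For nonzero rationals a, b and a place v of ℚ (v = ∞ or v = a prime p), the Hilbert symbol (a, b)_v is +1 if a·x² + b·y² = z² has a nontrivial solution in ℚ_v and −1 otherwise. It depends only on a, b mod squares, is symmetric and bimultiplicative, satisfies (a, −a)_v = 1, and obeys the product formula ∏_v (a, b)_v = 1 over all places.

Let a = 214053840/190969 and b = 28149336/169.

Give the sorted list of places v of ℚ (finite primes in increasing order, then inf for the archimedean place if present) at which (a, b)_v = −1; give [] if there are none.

(a, b) ≡ (1365, 6) mod (ℚ^×)²; places V = {2, 3, 5, 7, 11, 13, 19, 23, ∞}.
(a,b)_11: α=2, u≡1; β=0, v≡7 (mod 11); (1|11)=+1, (7|11)=-1; sign (−1)^0·+1^0·-1^2 = +1.
(a,b)_23: α=-2, u≡1; β=0, v≡12 (mod 23); (1|23)=+1, (12|23)=+1; sign (−1)^0·+1^0·+1^-2 = +1.
(a,b)_∞: sgn(1365)=+, sgn(6)=+, so +1.
(a,b)_13: α=1, u≡3; β=-2, v≡7 (mod 13); (3|13)=+1, (7|13)=-1; sign (−1)^0·+1^-2·-1^1 = -1.
(a,b)_19: α=-2, u≡9; β=4, v≡6 (mod 19); (9|19)=+1, (6|19)=+1; sign (−1)^0·+1^4·+1^-2 = +1.
(a,b)_5: α=1, u≡2; β=0, v≡4 (mod 5); (2|5)=-1, (4|5)=+1; sign (−1)^0·-1^0·+1^1 = +1.
(a,b)_3: α=5, u≡2; β=3, v≡2 (mod 3); (2|3)=-1, (2|3)=-1; sign (−1)^1·-1^3·-1^5 = -1.
(a,b)_7: α=1, u≡6; β=0, v≡5 (mod 7); (6|7)=-1, (5|7)=-1; sign (−1)^0·-1^0·-1^1 = -1.
(a,b)_2: α=4, β=3; u≡5, v≡3 (mod 8); ε(u)ε(v)=0·1, αω(v)=4·1, βω(u)=3·1; sum ≡ 1  ⇒  -1.
(1365, 6 / ℚ) ramifies at {2, 3, 7, 13}: a division algebra.

[2, 3, 7, 13]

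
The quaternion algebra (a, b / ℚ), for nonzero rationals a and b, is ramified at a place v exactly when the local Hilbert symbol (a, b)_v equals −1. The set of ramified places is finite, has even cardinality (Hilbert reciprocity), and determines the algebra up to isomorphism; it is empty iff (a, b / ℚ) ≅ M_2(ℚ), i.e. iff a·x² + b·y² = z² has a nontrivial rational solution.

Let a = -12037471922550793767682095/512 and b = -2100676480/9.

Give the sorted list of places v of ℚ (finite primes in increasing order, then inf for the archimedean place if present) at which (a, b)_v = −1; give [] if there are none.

[5, 7, 19, inf]

(a, b) ≡ (-30590, -32823070) mod (ℚ^×)²; places V = {2, 3, 5, 7, 11, 19, 23, 29, 37, ∞}.
(a,b)_19: α=3, u≡17; β=1, v≡16 (mod 19); (17|19)=+1, (16|19)=+1; sign (−1)^1·+1^1·+1^3 = -1.
(a,b)_7: α=5, u≡5; β=1, v≡5 (mod 7); (5|7)=-1, (5|7)=-1; sign (−1)^1·-1^1·-1^5 = -1.
(a,b)_3: α=2, u≡1; β=-2, v≡2 (mod 3); (1|3)=+1, (2|3)=-1; sign (−1)^0·+1^-2·-1^2 = +1.
(a,b)_29: α=2, u≡5; β=1, v≡17 (mod 29); (5|29)=+1, (17|29)=-1; sign (−1)^0·+1^1·-1^2 = +1.
(a,b)_23: α=3, u≡6; β=1, v≡5 (mod 23); (6|23)=+1, (5|23)=-1; sign (−1)^1·+1^1·-1^3 = +1.
(a,b)_∞: sgn(-30590)=−, sgn(-32823070)=−, so -1.
(a,b)_11: α=2, u≡4; β=0, v≡6 (mod 11); (4|11)=+1, (6|11)=-1; sign (−1)^0·+1^0·-1^2 = +1.
(a,b)_2: α=-9, β=7; u≡1, v≡1 (mod 8); ε(u)ε(v)=0·0, αω(v)=-9·0, βω(u)=7·0; sum ≡ 0  ⇒  +1.
(a,b)_37: α=4, u≡12; β=1, v≡6 (mod 37); (12|37)=+1, (6|37)=-1; sign (−1)^0·+1^1·-1^4 = +1.
(a,b)_5: α=1, u≡3; β=1, v≡1 (mod 5); (3|5)=-1, (1|5)=+1; sign (−1)^0·-1^1·+1^1 = -1.
Ram(-30590, -32823070) = {5, 7, 19, ∞}; no ℚ_5-point on the conic.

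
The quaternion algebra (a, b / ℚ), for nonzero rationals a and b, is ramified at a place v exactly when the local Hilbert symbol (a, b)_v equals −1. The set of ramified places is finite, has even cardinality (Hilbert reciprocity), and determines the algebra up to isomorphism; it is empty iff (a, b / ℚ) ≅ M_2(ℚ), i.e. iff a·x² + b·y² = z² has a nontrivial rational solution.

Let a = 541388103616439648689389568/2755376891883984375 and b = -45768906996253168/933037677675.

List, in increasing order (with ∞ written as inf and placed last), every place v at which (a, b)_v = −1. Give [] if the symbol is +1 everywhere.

[2, 13]

(a, b) ≡ (91, -21) mod (ℚ^×)²; places V = {2, 3, 5, 7, 13, 17, 29, 43, ∞}.
(a,b)_5: α=-8, u≡1; β=-2, v≡1 (mod 5); (1|5)=+1, (1|5)=+1; sign (−1)^0·+1^-2·+1^-8 = +1.
(a,b)_43: α=6, u≡34; β=4, v≡8 (mod 43); (34|43)=-1, (8|43)=-1; sign (−1)^0·-1^4·-1^6 = +1.
(a,b)_7: α=-1, u≡6; β=1, v≡1 (mod 7); (6|7)=-1, (1|7)=+1; sign (−1)^1·-1^1·+1^-1 = +1.
(a,b)_29: α=6, u≡28; β=4, v≡8 (mod 29); (28|29)=+1, (8|29)=-1; sign (−1)^0·+1^4·-1^6 = +1.
(a,b)_2: α=16, β=4; u≡3, v≡3 (mod 8); ε(u)ε(v)=1·1, αω(v)=16·1, βω(u)=4·1; sum ≡ 1  ⇒  -1.
(a,b)_17: α=-2, u≡6; β=-2, v≡13 (mod 17); (6|17)=-1, (13|17)=+1; sign (−1)^0·-1^-2·+1^-2 = +1.
(a,b)_∞: sgn(91)=+, sgn(-21)=−, so +1.
(a,b)_3: α=-20, u≡1; β=-17, v≡2 (mod 3); (1|3)=+1, (2|3)=-1; sign (−1)^0·+1^-17·-1^-20 = +1.
(a,b)_13: α=3, u≡6; β=2, v≡8 (mod 13); (6|13)=-1, (8|13)=-1; sign (−1)^0·-1^2·-1^3 = -1.
(91, -21 / ℚ) ramifies at {2, 13}: a division algebra.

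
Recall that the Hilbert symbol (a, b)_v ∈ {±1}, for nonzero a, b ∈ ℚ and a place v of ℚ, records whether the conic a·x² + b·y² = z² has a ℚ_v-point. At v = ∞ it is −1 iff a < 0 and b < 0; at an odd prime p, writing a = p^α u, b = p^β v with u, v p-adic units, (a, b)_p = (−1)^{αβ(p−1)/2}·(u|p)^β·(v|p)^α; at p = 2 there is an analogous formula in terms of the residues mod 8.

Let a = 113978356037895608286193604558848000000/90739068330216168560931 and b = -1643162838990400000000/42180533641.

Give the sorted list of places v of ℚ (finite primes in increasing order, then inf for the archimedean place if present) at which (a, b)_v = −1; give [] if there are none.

(a, b) ≡ (48093, -481) mod (ℚ^×)²; places V = {2, 3, 5, 7, 13, 17, 23, 29, 37, 41, 43, 59, ∞}.
(a,b)_3: α=-1, u≡2; β=0, v≡2 (mod 3); (2|3)=-1, (2|3)=-1; sign (−1)^0·-1^0·-1^-1 = -1.
(a,b)_43: α=2, u≡29; β=0, v≡21 (mod 43); (29|43)=-1, (21|43)=+1; sign (−1)^0·-1^0·+1^2 = +1.
(a,b)_37: α=2, u≡1; β=1, v≡29 (mod 37); (1|37)=+1, (29|37)=-1; sign (−1)^0·+1^1·-1^2 = +1.
(a,b)_7: α=8, u≡3; β=4, v≡4 (mod 7); (3|7)=-1, (4|7)=+1; sign (−1)^0·-1^4·+1^8 = +1.
(a,b)_13: α=2, u≡2; β=1, v≡2 (mod 13); (2|13)=-1, (2|13)=-1; sign (−1)^0·-1^1·-1^2 = -1.
(a,b)_41: α=3, u≡23; β=2, v≡30 (mod 41); (23|41)=+1, (30|41)=-1; sign (−1)^0·+1^2·-1^3 = -1.
(a,b)_29: α=2, u≡19; β=0, v≡21 (mod 29); (19|29)=-1, (21|29)=-1; sign (−1)^0·-1^0·-1^2 = +1.
(a,b)_2: α=22, β=12; u≡5, v≡7 (mod 8); ε(u)ε(v)=0·1, αω(v)=22·0, βω(u)=12·1; sum ≡ 0  ⇒  +1.
(a,b)_59: α=-12, u≡30; β=-6, v≡58 (mod 59); (30|59)=-1, (58|59)=-1; sign (−1)^0·-1^-6·-1^-12 = +1.
(a,b)_∞: sgn(48093)=+, sgn(-481)=−, so +1.
(a,b)_5: α=6, u≡2; β=8, v≡1 (mod 5); (2|5)=-1, (1|5)=+1; sign (−1)^0·-1^8·+1^6 = +1.
(a,b)_17: α=-1, u≡11; β=0, v≡3 (mod 17); (11|17)=-1, (3|17)=-1; sign (−1)^0·-1^0·-1^-1 = -1.
(a,b)_23: α=3, u≡11; β=2, v≡8 (mod 23); (11|23)=-1, (8|23)=+1; sign (−1)^0·-1^2·+1^3 = +1.
Ram(48093, -481) = {3, 13, 17, 41}; no ℚ_3-point on the conic.

[3, 13, 17, 41]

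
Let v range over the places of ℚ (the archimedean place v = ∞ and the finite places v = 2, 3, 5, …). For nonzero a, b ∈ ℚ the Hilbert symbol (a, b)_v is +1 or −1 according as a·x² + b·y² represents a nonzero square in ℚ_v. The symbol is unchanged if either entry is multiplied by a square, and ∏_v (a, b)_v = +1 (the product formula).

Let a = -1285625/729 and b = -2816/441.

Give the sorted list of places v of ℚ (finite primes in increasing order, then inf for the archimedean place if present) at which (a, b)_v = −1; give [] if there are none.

[17, inf]

(a, b) ≡ (-17, -11) mod (ℚ^×)²; places V = {2, 3, 5, 7, 11, 17, ∞}.
(a,b)_11: α=2, u≡4; β=1, v≡8 (mod 11); (4|11)=+1, (8|11)=-1; sign (−1)^0·+1^1·-1^2 = +1.
(a,b)_17: α=1, u≡13; β=0, v≡11 (mod 17); (13|17)=+1, (11|17)=-1; sign (−1)^0·+1^0·-1^1 = -1.
(a,b)_7: α=0, u≡2; β=-2, v≡6 (mod 7); (2|7)=+1, (6|7)=-1; sign (−1)^0·+1^-2·-1^0 = +1.
(a,b)_∞: sgn(-17)=−, sgn(-11)=−, so -1.
(a,b)_3: α=-6, u≡1; β=-2, v≡1 (mod 3); (1|3)=+1, (1|3)=+1; sign (−1)^0·+1^-2·+1^-6 = +1.
(a,b)_5: α=4, u≡2; β=0, v≡4 (mod 5); (2|5)=-1, (4|5)=+1; sign (−1)^0·-1^0·+1^4 = +1.
(a,b)_2: α=0, β=8; u≡7, v≡5 (mod 8); ε(u)ε(v)=1·0, αω(v)=0·1, βω(u)=8·0; sum ≡ 0  ⇒  +1.
|Ram(-17, -11)| = 2, even; anisotropic at {17, ∞}.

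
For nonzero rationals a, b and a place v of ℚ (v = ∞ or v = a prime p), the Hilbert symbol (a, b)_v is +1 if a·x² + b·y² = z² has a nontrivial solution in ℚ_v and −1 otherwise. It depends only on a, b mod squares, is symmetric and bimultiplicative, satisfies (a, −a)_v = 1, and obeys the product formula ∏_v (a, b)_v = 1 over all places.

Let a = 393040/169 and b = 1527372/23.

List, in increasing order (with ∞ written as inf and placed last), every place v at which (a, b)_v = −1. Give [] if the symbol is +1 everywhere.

[11, 29]

Mod squares: a ≡ 85, b ≡ 975821. Check v ∈ {∞, 2, 3, 5, 7, 11, 13, 17, 19, 23, 29}.
v=17: a=17^3·(≡5), b=17^0·(≡4) mod 17; (5|17)=-1, (4|17)=+1; (−1)^{3·0·8}·(-1)^0·(+1)^3 = +1.
v=23: a=23^0·(≡2), b=23^-1·(≡11) mod 23; (2|23)=+1, (11|23)=-1; (−1)^{0·-1·11}·(+1)^-1·(-1)^0 = +1.
v=19: a=19^0·(≡16), b=19^1·(≡14) mod 19; (16|19)=+1, (14|19)=-1; (−1)^{0·1·9}·(+1)^1·(-1)^0 = +1.
v=11: a=11^0·(≡8), b=11^1·(≡10) mod 11; (8|11)=-1, (10|11)=-1; (−1)^{0·1·5}·(-1)^1·(-1)^0 = -1.
v=2: v_2(a)=4, v_2(b)=2; units ≡ 5, 5 (mod 8); ε·ε+αω+βω = 0·0+4·1+2·1 ≡ 0  ⇒  (a,b)_2 = +1.
v=3: a=3^0·(≡1), b=3^2·(≡2) mod 3; (1|3)=+1, (2|3)=-1; (−1)^{0·2·1}·(+1)^2·(-1)^0 = +1.
v=29: a=29^0·(≡11), b=29^1·(≡9) mod 29; (11|29)=-1, (9|29)=+1; (−1)^{0·1·14}·(-1)^1·(+1)^0 = -1.
v=5: a=5^1·(≡2), b=5^0·(≡4) mod 5; (2|5)=-1, (4|5)=+1; (−1)^{1·0·2}·(-1)^0·(+1)^1 = +1.
v=7: a=7^0·(≡4), b=7^1·(≡3) mod 7; (4|7)=+1, (3|7)=-1; (−1)^{0·1·3}·(+1)^1·(-1)^0 = +1.
v=13: a=13^-2·(≡11), b=13^0·(≡8) mod 13; (11|13)=-1, (8|13)=-1; (−1)^{-2·0·6}·(-1)^0·(-1)^-2 = +1.
v=∞: 85 > 0 and 975821 > 0  ⇒  (a,b)_∞ = +1.
(85, 975821 / ℚ) ramifies at {11, 29}: a division algebra.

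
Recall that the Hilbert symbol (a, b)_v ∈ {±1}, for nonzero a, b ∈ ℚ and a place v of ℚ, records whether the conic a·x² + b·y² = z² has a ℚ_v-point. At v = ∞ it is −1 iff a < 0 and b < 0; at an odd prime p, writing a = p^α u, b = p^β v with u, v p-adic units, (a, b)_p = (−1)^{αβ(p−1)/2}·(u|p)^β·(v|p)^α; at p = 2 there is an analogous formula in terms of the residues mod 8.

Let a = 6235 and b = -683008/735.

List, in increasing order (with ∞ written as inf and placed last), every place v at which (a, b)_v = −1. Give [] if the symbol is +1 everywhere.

(a, b) ≡ (6235, -10005) mod (ℚ^×)²; places V = {2, 3, 5, 7, 23, 29, 43, ∞}.
(a,b)_7: α=0, u≡5; β=-2, v≡3 (mod 7); (5|7)=-1, (3|7)=-1; sign (−1)^0·-1^-2·-1^0 = +1.
(a,b)_5: α=1, u≡2; β=-1, v≡1 (mod 5); (2|5)=-1, (1|5)=+1; sign (−1)^0·-1^-1·+1^1 = -1.
(a,b)_29: α=1, u≡12; β=1, v≡17 (mod 29); (12|29)=-1, (17|29)=-1; sign (−1)^0·-1^1·-1^1 = +1.
(a,b)_3: α=0, u≡1; β=-1, v≡1 (mod 3); (1|3)=+1, (1|3)=+1; sign (−1)^0·+1^-1·+1^0 = +1.
(a,b)_23: α=0, u≡2; β=1, v≡3 (mod 23); (2|23)=+1, (3|23)=+1; sign (−1)^0·+1^1·+1^0 = +1.
(a,b)_∞: sgn(6235)=+, sgn(-10005)=−, so +1.
(a,b)_43: α=1, u≡16; β=0, v≡1 (mod 43); (16|43)=+1, (1|43)=+1; sign (−1)^0·+1^0·+1^1 = +1.
(a,b)_2: α=0, β=10; u≡3, v≡3 (mod 8); ε(u)ε(v)=1·1, αω(v)=0·1, βω(u)=10·1; sum ≡ 1  ⇒  -1.
Ram(6235, -10005) = {2, 5}; no ℚ_2-point on the conic.

[2, 5]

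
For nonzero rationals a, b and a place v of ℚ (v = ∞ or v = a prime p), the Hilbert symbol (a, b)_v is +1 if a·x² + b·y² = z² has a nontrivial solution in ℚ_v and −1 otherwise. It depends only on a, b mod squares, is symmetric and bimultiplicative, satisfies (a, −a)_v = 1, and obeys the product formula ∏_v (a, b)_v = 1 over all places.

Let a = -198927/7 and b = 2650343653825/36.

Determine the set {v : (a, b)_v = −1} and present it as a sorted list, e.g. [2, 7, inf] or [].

[7, 23]

Mod squares: a ≡ -161, b ≡ 217. Check v ∈ {∞, 2, 3, 5, 7, 23, 31}.
v=23: a=23^1·(≡13), b=23^2·(≡19) mod 23; (13|23)=+1, (19|23)=-1; (−1)^{1·2·11}·(+1)^2·(-1)^1 = -1.
v=7: a=7^-1·(≡6), b=7^1·(≡3) mod 7; (6|7)=-1, (3|7)=-1; (−1)^{-1·1·3}·(-1)^1·(-1)^-1 = -1.
v=2: v_2(a)=0, v_2(b)=-2; units ≡ 7, 1 (mod 8); ε·ε+αω+βω = 1·0+0·0+-2·0 ≡ 0  ⇒  (a,b)_2 = +1.
v=∞: -161 < 0 and 217 > 0  ⇒  (a,b)_∞ = +1.
v=5: a=5^0·(≡4), b=5^2·(≡3) mod 5; (4|5)=+1, (3|5)=-1; (−1)^{0·2·2}·(+1)^2·(-1)^0 = +1.
v=3: a=3^2·(≡1), b=3^-2·(≡1) mod 3; (1|3)=+1, (1|3)=+1; (−1)^{2·-2·1}·(+1)^-2·(+1)^2 = +1.
v=31: a=31^2·(≡28), b=31^5·(≡8) mod 31; (28|31)=+1, (8|31)=+1; (−1)^{2·5·15}·(+1)^5·(+1)^2 = +1.
|Ram(-161, 217)| = 2, even; anisotropic at {7, 23}.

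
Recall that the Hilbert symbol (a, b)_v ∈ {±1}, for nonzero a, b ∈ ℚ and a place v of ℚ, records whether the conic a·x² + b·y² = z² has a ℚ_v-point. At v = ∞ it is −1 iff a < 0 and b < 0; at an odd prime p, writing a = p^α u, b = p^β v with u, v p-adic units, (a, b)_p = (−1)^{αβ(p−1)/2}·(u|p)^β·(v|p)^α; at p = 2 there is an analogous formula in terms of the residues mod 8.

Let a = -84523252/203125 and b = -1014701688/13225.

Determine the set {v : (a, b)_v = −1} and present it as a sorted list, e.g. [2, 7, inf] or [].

Mod squares: a ≡ -3289, b ≡ -462. Check v ∈ {∞, 2, 3, 5, 7, 11, 13, 17, 19, 23}.
v=11: a=11^1·(≡3), b=11^1·(≡6) mod 11; (3|11)=+1, (6|11)=-1; (−1)^{1·1·5}·(+1)^1·(-1)^1 = +1.
v=2: v_2(a)=2, v_2(b)=3; units ≡ 7, 1 (mod 8); ε·ε+αω+βω = 1·0+2·0+3·0 ≡ 0  ⇒  (a,b)_2 = +1.
v=5: a=5^-6·(≡1), b=5^-2·(≡3) mod 5; (1|5)=+1, (3|5)=-1; (−1)^{-6·-2·2}·(+1)^-2·(-1)^-6 = +1.
v=∞: -3289 < 0 and -462 < 0  ⇒  (a,b)_∞ = -1.
v=23: a=23^1·(≡9), b=23^-2·(≡15) mod 23; (9|23)=+1, (15|23)=-1; (−1)^{1·-2·11}·(+1)^-2·(-1)^1 = -1.
v=13: a=13^-1·(≡8), b=13^2·(≡7) mod 13; (8|13)=-1, (7|13)=-1; (−1)^{-1·2·6}·(-1)^2·(-1)^-1 = -1.
v=19: a=19^0·(≡1), b=19^2·(≡14) mod 19; (1|19)=+1, (14|19)=-1; (−1)^{0·2·9}·(+1)^2·(-1)^0 = +1.
v=3: a=3^0·(≡2), b=3^3·(≡2) mod 3; (2|3)=-1, (2|3)=-1; (−1)^{0·3·1}·(-1)^3·(-1)^0 = -1.
v=7: a=7^0·(≡2), b=7^1·(≡1) mod 7; (2|7)=+1, (1|7)=+1; (−1)^{0·1·3}·(+1)^1·(+1)^0 = +1.
v=17: a=17^4·(≡16), b=17^0·(≡10) mod 17; (16|17)=+1, (10|17)=-1; (−1)^{4·0·8}·(+1)^0·(-1)^4 = +1.
Ram(-3289, -462) = {3, 13, 23, ∞}; no ℚ_3-point on the conic.

[3, 13, 23, inf]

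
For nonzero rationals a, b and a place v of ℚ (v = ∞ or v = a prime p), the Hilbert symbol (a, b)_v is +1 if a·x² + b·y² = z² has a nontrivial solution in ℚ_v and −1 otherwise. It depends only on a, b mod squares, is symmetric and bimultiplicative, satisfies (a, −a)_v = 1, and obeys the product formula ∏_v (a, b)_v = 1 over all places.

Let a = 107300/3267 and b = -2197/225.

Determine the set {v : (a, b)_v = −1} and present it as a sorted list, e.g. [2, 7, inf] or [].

(a, b) ≡ (3219, -13) mod (ℚ^×)²; places V = {2, 3, 5, 11, 13, 29, 37, ∞}.
(a,b)_2: α=2, β=0; u≡3, v≡3 (mod 8); ε(u)ε(v)=1·1, αω(v)=2·1, βω(u)=0·1; sum ≡ 1  ⇒  -1.
(a,b)_3: α=-3, u≡2; β=-2, v≡2 (mod 3); (2|3)=-1, (2|3)=-1; sign (−1)^0·-1^-2·-1^-3 = -1.
(a,b)_5: α=2, u≡1; β=-2, v≡2 (mod 5); (1|5)=+1, (2|5)=-1; sign (−1)^0·+1^-2·-1^2 = +1.
(a,b)_29: α=1, u≡7; β=0, v≡28 (mod 29); (7|29)=+1, (28|29)=+1; sign (−1)^0·+1^0·+1^1 = +1.
(a,b)_∞: sgn(3219)=+, sgn(-13)=−, so +1.
(a,b)_37: α=1, u≡8; β=0, v≡20 (mod 37); (8|37)=-1, (20|37)=-1; sign (−1)^0·-1^0·-1^1 = -1.
(a,b)_11: α=-2, u≡10; β=0, v≡5 (mod 11); (10|11)=-1, (5|11)=+1; sign (−1)^0·-1^0·+1^-2 = +1.
(a,b)_13: α=0, u≡6; β=3, v≡3 (mod 13); (6|13)=-1, (3|13)=+1; sign (−1)^0·-1^3·+1^0 = -1.
Ram(3219, -13) = {2, 3, 13, 37}; no ℚ_2-point on the conic.

[2, 3, 13, 37]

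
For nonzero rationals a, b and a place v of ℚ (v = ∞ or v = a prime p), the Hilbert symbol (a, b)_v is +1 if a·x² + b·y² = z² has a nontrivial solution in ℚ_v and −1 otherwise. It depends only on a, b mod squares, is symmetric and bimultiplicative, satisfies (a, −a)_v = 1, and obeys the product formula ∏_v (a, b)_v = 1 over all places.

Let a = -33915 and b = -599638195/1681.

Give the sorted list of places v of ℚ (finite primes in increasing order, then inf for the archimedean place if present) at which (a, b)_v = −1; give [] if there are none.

[3, 5, 7, 13, 19, inf]

(a, b) ≡ (-33915, -20995) mod (ℚ^×)²; places V = {2, 3, 5, 7, 13, 17, 19, 41, ∞}.
(a,b)_3: α=1, u≡2; β=0, v≡2 (mod 3); (2|3)=-1, (2|3)=-1; sign (−1)^0·-1^0·-1^1 = -1.
(a,b)_∞: sgn(-33915)=−, sgn(-20995)=−, so -1.
(a,b)_17: α=1, u≡11; β=1, v≡14 (mod 17); (11|17)=-1, (14|17)=-1; sign (−1)^0·-1^1·-1^1 = +1.
(a,b)_7: α=1, u≡6; β=0, v≡5 (mod 7); (6|7)=-1, (5|7)=-1; sign (−1)^0·-1^0·-1^1 = -1.
(a,b)_19: α=1, u≡1; β=1, v≡5 (mod 19); (1|19)=+1, (5|19)=+1; sign (−1)^1·+1^1·+1^1 = -1.
(a,b)_5: α=1, u≡2; β=1, v≡1 (mod 5); (2|5)=-1, (1|5)=+1; sign (−1)^0·-1^1·+1^1 = -1.
(a,b)_13: α=0, u≡2; β=5, v≡9 (mod 13); (2|13)=-1, (9|13)=+1; sign (−1)^0·-1^5·+1^0 = -1.
(a,b)_2: α=0, β=0; u≡5, v≡5 (mod 8); ε(u)ε(v)=0·0, αω(v)=0·1, βω(u)=0·1; sum ≡ 0  ⇒  +1.
(a,b)_41: α=0, u≡33; β=-2, v≡7 (mod 41); (33|41)=+1, (7|41)=-1; sign (−1)^0·+1^-2·-1^0 = +1.
|Ram(-33915, -20995)| = 6, even; anisotropic at {3, 5, 7, 13, 19, ∞}.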